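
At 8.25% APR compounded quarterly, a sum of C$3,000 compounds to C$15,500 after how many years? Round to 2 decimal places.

Periodic rate i = 0.0825/4 = 0.020625.
n = ln(15500/3000) / ln(1+0.020625) = ln(5.16667) / 0.020415 = 80.4415 quarters
= 80.4415/4 years

20.11 years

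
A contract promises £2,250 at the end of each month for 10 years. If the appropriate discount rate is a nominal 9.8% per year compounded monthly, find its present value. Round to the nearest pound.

£171,696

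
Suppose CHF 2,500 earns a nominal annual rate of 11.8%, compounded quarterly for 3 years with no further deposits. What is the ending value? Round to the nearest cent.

i = 0.118/4 = 0.0295 per quarter; n = 3·4 = 12.
FV = 2,500 × (1 + 0.0295)^12 = 3,543.6941

CHF 3,543.69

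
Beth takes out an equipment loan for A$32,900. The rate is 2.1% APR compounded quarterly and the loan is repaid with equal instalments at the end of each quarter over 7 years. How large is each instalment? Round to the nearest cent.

i = 0.021/4 = 0.00525 per quarter; n = 7·4 = 28.
PMT = 32900 / ( [1 − (1+0.00525)^(−28)] / 0.00525 ) = 32900 / 25.975999 = 1,266.5538

A$1,266.55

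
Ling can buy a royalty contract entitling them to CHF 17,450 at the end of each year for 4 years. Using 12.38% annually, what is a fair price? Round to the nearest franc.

CHF 52,580

PV = 17450 × [1 − (1+0.1238)^(−4)] / 0.1238 = 17450 × 3.013200 = 52,580.3380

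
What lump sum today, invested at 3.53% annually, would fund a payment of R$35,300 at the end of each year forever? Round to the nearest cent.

R$1,000,000.00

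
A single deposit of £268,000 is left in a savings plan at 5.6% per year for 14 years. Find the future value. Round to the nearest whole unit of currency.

FV = 268,000 × (1 + 0.056)^14 = 574,684.7183

£574,685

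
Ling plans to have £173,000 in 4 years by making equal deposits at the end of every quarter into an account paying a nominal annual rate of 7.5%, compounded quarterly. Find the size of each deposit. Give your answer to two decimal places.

£9,371.90

Periodic rate i = 0.075/4 = 0.01875; n = 4 × 4 = 16 periods.
PMT = 173000 / ( [(1+0.01875)^16 − 1] / 0.01875 ) = 173000 / 18.459431 = 9,371.9032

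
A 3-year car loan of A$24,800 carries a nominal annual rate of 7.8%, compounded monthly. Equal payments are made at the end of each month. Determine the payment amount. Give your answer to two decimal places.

A$774.86

i = 0.078/12 = 0.0065 per month; n = 3·12 = 36.
Annuity-PV factor = 32.005957; PMT = 24800 / 32.005957 = 774.8558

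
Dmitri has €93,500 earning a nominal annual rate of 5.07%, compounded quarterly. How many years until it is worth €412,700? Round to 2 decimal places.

29.47 years

Periodic rate i = 0.0507/4 = 0.012675.
n = ln(412700/93500) / ln(1+0.012675) = ln(4.41390) / 0.012595 = 117.8816 quarters
= 117.8816/4 years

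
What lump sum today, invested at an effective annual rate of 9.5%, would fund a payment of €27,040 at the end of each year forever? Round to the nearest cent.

PV = C/r = 27040/0.095 = 284,631.5789

€284,631.58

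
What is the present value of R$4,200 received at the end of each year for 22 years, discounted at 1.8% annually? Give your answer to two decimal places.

R$75,744.42

Annuity factor a(22|0.018) = 18.034385; PV = 4200 × 18.034385 = 75,744.4169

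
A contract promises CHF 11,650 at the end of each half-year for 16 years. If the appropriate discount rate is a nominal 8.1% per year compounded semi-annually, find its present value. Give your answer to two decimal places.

Periodic rate i = 0.081/2 = 0.0405; n = 16 × 2 = 32 periods.
Annuity factor a(32|0.0405) = 17.760320; PV = 11650 × 17.760320 = 206,907.7299

CHF 206,907.73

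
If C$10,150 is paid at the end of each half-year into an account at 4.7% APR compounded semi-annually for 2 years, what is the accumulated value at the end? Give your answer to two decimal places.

With 2 periods per year: i = 0.0235, n = 4.
Accumulation factor s(4|0.0235) = 4.143222; FV = 10150 × 4.143222 = 42,053.7031

C$42,053.70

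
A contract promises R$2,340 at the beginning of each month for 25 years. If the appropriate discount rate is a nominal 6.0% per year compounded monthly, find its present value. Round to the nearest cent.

Periodic rate i = 0.06/12 = 0.005; n = 25 × 12 = 300 periods.
PV = PMT · [1 − (1+i)^(−n)] / i × (1+i) = 2340 · 155.982898 = 364,999.9821
(annuity-due: payments at period start, so ×(1+i).)

R$364,999.98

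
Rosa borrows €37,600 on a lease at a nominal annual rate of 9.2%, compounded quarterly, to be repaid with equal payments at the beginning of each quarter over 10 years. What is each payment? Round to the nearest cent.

i = 0.092/4 = 0.023 per quarter; n = 10·4 = 40.
Annuity-PV factor × (1+i) = 26.567153; PMT = 37600 / 26.567153 = 1,415.2815

€1,415.28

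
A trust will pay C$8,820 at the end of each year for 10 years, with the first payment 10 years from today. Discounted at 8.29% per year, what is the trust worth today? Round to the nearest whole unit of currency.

PV at t=9 (ordinary 10-year annuity): 8820 × a(10|0.0829) = 8820 × 6.623189 = 58,416.5289
Discount back 9 years: 58,416.5289 × (1+0.0829)^(−9) = 58,416.5289 × 0.488320 = 28,525.9794

C$28,526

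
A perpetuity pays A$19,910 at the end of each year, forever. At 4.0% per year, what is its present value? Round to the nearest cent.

A$497,750.00

PV = PMT / i = 19910 / 0.04 = 497,750.0000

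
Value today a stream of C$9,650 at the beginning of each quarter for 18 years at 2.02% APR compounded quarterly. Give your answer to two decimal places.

C$584,217.87

With 4 periods per year: i = 0.00505, n = 72.
PV = PMT · [1 − (1+i)^(−n)] / i × (1+i) = 9650 · 60.540712 = 584,217.8727
(Beginning-of-period payments → annuity-due factor ×(1+i).)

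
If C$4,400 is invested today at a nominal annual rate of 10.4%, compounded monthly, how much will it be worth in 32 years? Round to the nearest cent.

C$120,936.55

Periodic rate i = 0.104/12 = 0.00866667; n = 32 × 12 = 384 periods.
4,400 × (1+0.00866667)^384 = 4,400 × 27.485579 = 120,936.5458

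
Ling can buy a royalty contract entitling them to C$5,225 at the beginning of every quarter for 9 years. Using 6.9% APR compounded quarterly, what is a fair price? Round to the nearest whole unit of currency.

C$141,657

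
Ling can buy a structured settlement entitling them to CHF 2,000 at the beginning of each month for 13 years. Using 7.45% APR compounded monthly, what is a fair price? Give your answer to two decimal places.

CHF 200,715.31

i = 0.0745/12 = 0.00620833 per month; n = 13·12 = 156.
Annuity factor a(156|0.00620833) × (1+i) = 100.357657; PV = 2000 × 100.357657 = 200,715.3143
(Beginning-of-period payments → annuity-due factor ×(1+i).)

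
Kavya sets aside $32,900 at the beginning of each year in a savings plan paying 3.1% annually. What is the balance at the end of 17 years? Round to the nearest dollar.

$744,422

FV = 32900 × [(1+0.031)^17 − 1] / 0.031 × (1+i) = 32900 × 22.626810 = 744,422.0539
(annuity-due: payments at period start, so ×(1+i).)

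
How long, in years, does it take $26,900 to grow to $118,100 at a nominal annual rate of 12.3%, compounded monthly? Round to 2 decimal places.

12.09 years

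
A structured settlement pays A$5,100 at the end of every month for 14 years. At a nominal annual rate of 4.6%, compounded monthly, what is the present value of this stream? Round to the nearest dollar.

i = 0.046/12 = 0.00383333 per month; n = 14·12 = 168.
Annuity factor a(168|0.00383333) = 123.695356; PV = 5100 × 123.695356 = 630,846.3141

A$630,846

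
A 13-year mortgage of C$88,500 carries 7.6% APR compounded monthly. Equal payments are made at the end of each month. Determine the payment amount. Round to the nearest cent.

With 12 periods per year: i = 0.00633333, n = 156.
PMT = 88500 / ( [1 − (1+0.00633333)^(−156)] / 0.00633333 ) = 88500 / 98.923837 = 894.6277

C$894.63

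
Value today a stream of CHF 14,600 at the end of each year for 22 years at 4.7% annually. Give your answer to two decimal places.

CHF 197,547.31

Annuity factor a(22|0.047) = 13.530638; PV = 14600 × 13.530638 = 197,547.3092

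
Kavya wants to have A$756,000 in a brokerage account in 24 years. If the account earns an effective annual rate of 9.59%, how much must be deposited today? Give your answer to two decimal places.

PV = FV·(1+i)^(−n) = 756,000 × 0.111045 = 83,949.7774

A$83,949.78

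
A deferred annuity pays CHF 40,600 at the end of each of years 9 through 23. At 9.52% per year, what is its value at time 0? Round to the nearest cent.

CHF 153,368.10

PV at t=8 (ordinary 15-year annuity): 40600 × a(15|0.0952) = 40600 × 7.819095 = 317,455.2621
PV₀ = 317,455.2621 / (1+0.0952)^8 = 317,455.2621 / 2.069891 = 153,368.1042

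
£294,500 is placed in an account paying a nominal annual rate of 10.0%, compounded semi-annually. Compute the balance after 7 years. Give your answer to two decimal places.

With 2 periods per year: i = 0.05, n = 14.
FV = PV·(1+i)^n = 294,500 × 1.979932 = 583,089.8560

£583,089.86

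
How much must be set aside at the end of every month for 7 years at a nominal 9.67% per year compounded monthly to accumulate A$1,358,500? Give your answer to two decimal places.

A$11,374.50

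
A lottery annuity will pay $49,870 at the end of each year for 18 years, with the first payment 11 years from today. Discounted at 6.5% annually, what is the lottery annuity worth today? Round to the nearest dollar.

$277,160

PV at t=10 (ordinary 18-year annuity): 49870 × a(18|0.065) = 49870 × 10.432466 = 520,267.0985
Discount back 10 years: 520,267.0985 × (1+0.065)^(−10) = 520,267.0985 × 0.532726 = 277,159.8288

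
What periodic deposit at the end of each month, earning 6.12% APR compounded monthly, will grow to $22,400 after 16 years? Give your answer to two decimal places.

$69.00

Periodic rate i = 0.0612/12 = 0.0051; n = 16 × 12 = 192 periods.
FV-annuity factor = 324.648738; PMT = 22400 / 324.648738 = 68.9977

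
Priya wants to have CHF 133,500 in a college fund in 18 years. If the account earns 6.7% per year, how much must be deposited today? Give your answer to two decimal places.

Discount factor = (1+0.067)^(−18) = 0.311201; PV = 133,500 × 0.311201 = 41,545.2825

CHF 41,545.28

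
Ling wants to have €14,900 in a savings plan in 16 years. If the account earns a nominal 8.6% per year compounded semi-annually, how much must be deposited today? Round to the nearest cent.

€3,873.36

Periodic rate i = 0.086/2 = 0.043; n = 16 × 2 = 32 periods.
PV = FV·(1+i)^(−n) = 14,900 × 0.259957 = 3,873.3648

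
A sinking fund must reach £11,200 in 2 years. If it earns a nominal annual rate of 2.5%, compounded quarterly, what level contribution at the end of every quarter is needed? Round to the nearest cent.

With 4 periods per year: i = 0.00625, n = 8.
PMT = 11200 / ( [(1+0.00625)^8 − 1] / 0.00625 ) = 11200 / 8.177205 = 1,369.6612

£1,369.66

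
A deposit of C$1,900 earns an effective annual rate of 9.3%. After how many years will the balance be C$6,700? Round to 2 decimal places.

14.17 years

(1+i)^n = 6700/1900 = 3.52632, so n = ln 3.52632 / ln 1.093 = 14.1719 years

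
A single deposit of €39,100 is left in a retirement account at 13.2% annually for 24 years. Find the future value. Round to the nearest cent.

FV = PV·(1+i)^n = 39,100 × 19.602626 = 766,462.6597

€766,462.66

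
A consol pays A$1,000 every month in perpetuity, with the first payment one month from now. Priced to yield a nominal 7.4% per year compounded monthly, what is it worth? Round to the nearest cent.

Periodic rate i = 0.074/12 = 0.00616667.
PV = PMT / i = 1000 / 0.00616667 = 162,162.1622

A$162,162.16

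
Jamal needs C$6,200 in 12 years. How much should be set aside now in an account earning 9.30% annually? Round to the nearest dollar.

PV = 6,200 / (1 + 0.093)^12 = 6,200 / 2.906979 = 2,132.7981

C$2,133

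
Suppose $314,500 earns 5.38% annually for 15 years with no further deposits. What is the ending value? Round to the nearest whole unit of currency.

FV = PV·(1+i)^n = 314,500 × 2.194689 = 690,229.5739

$690,230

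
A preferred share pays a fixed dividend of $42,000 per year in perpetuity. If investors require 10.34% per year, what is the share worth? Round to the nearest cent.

$406,189.56

PV = C/r = 42000/0.1034 = 406,189.5551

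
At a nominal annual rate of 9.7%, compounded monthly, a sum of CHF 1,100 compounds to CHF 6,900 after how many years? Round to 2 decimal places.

Periodic rate i = 0.097/12 = 0.00808333.
n = ln(6900/1100) / ln(1+0.00808333) = ln(6.27273) / 0.008051 = 228.0770 months
= 228.0770/12 years

19.01 years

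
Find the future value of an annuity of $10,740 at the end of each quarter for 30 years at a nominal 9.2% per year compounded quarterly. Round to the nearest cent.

With 4 periods per year: i = 0.023, n = 120.
FV = 10740 × [(1+0.023)^120 − 1] / 0.023 = 10740 × 622.328513 = 6,683,808.2316

$6,683,808.23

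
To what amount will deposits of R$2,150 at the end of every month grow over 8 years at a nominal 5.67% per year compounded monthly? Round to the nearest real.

R$260,406

i = 0.0567/12 = 0.004725 per month; n = 8·12 = 96.
FV = PMT · [(1+i)^n − 1] / i = 2150 · 121.119104 = 260,406.0729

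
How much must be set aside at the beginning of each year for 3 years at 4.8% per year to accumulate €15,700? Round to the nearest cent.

PMT = 15700 / ( [(1+0.048)^3 − 1] / 0.048 × (1+i) ) = 15700 / 3.297327 = 4,761.4331

€4,761.43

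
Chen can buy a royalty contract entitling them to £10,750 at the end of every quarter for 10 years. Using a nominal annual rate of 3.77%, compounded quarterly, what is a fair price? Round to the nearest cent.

£356,856.49

Periodic rate i = 0.0377/4 = 0.009425; n = 10 × 4 = 40 periods.
Annuity factor a(40|0.009425) = 33.195953; PV = 10750 × 33.195953 = 356,856.4897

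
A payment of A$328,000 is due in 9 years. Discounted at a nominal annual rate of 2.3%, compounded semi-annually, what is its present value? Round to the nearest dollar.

A$266,986

i = 0.023/2 = 0.0115 per half-year; n = 9·2 = 18.
PV = 328,000 / (1 + 0.0115)^18 = 328,000 / 1.228531 = 266,985.6232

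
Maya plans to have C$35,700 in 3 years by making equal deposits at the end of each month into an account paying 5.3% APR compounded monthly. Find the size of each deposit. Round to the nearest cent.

i = 0.053/12 = 0.00441667 per month; n = 3·12 = 36.
FV-annuity factor = 38.927001; PMT = 35700 / 38.927001 = 917.1012

C$917.10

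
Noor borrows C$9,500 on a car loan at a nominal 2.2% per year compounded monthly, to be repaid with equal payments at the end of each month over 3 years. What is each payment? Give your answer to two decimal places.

Periodic rate i = 0.022/12 = 0.00183333; n = 3 × 12 = 36 periods.
PMT = 9500 / ( [1 − (1+0.00183333)^(−36)] / 0.00183333 ) = 9500 / 34.806855 = 272.9347

C$272.93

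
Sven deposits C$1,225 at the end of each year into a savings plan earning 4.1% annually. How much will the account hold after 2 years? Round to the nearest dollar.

Accumulation factor s(2|0.041) = 2.041000; FV = 1225 × 2.041000 = 2,500.2250

C$2,500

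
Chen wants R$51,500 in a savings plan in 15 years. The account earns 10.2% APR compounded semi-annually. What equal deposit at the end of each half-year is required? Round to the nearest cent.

R$761.93

Periodic rate i = 0.102/2 = 0.051; n = 15 × 2 = 30 periods.
PMT = 51500 / ( [(1+0.051)^30 − 1] / 0.051 ) = 51500 / 67.591117 = 761.9344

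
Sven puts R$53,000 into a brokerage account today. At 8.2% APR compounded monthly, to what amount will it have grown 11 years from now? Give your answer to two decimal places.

R$130,219.83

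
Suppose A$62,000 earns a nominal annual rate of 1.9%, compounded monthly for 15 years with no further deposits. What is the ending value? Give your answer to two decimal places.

i = 0.019/12 = 0.00158333 per month; n = 15·12 = 180.
FV = 62,000 × (1 + 0.00158333)^180 = 82,426.6657

A$82,426.67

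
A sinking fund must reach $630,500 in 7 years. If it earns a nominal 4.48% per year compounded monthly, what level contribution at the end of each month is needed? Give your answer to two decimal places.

$6,404.32

Periodic rate i = 0.0448/12 = 0.00373333; n = 7 × 12 = 84 periods.
FV-annuity factor = 98.449152; PMT = 630500 / 98.449152 = 6,404.3213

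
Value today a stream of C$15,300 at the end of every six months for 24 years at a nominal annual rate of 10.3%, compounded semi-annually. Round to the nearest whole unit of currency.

Periodic rate i = 0.103/2 = 0.0515; n = 24 × 2 = 48 periods.
Annuity factor a(48|0.0515) = 17.674275; PV = 15300 × 17.674275 = 270,416.4029

C$270,416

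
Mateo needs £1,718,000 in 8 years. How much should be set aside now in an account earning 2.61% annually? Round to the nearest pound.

£1,397,995

Discount factor = (1+0.0261)^(−8) = 0.813734; PV = 1,718,000 × 0.813734 = 1,397,995.1303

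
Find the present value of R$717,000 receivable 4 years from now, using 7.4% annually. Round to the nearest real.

R$538,892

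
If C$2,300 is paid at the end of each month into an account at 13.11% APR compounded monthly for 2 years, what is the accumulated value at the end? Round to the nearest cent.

With 12 periods per year: i = 0.010925, n = 24.
FV = 2300 × [(1+0.010925)^24 − 1] / 0.010925 = 2300 × 27.271359 = 62,724.1251

C$62,724.13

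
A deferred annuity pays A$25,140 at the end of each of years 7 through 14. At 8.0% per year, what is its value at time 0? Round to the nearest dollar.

Value one period before first payment (t=6): 25140 × [1 − (1+0.08)^(−8)] / 0.08 = 25140 × 5.746639 = 144,470.5030
PV₀ = 144,470.5030 / (1+0.08)^6 = 144,470.5030 / 1.586874 = 91,040.9230

A$91,041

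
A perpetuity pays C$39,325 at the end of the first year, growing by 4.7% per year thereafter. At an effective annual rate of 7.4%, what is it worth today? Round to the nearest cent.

PV = PMT / (i − g) = 39325 / (0.074 − 0.047) = 39325 / 0.027000 = 1,456,481.4815

C$1,456,481.48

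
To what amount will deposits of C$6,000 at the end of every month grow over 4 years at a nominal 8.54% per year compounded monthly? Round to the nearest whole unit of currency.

C$341,870

With 12 periods per year: i = 0.00711667, n = 48.
Accumulation factor s(48|0.00711667) = 56.978350; FV = 6000 × 56.978350 = 341,870.0980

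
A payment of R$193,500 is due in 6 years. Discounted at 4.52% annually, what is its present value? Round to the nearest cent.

R$148,417.31

Discount factor = (1+0.0452)^(−6) = 0.767015; PV = 193,500 × 0.767015 = 148,417.3124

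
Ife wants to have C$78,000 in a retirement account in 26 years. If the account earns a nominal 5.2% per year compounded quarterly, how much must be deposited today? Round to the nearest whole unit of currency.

C$20,357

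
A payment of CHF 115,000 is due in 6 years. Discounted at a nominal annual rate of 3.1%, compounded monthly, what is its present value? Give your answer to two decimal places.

With 12 periods per year: i = 0.00258333, n = 72.
Discount factor = (1+0.00258333)^(−72) = 0.830473; PV = 115,000 × 0.830473 = 95,504.3662

CHF 95,504.37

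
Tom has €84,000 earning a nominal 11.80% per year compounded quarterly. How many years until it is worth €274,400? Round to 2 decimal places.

Periodic rate i = 0.118/4 = 0.0295.
n = ln(274400/84000) / ln(1+0.0295) = ln(3.26667) / 0.029073 = 40.7168 quarters
= 40.7168/4 years

10.18 years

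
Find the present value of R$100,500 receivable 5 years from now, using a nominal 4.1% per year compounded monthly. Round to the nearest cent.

R$81,900.67

i = 0.041/12 = 0.00341667 per month; n = 5·12 = 60.
PV = 100,500 / (1 + 0.00341667)^60 = 100,500 / 1.227096 = 81,900.6674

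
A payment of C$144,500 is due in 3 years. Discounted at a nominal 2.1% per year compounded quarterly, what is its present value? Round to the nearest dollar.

C$135,700

With 4 periods per year: i = 0.00525, n = 12.
PV = 144,500 / (1 + 0.00525)^12 = 144,500 / 1.064851 = 135,699.6932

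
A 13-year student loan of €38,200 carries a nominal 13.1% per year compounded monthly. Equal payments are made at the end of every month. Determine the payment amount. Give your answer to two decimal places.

With 12 periods per year: i = 0.0109167, n = 156.
Annuity-PV factor = 74.764131; PMT = 38200 / 74.764131 = 510.9402

€510.94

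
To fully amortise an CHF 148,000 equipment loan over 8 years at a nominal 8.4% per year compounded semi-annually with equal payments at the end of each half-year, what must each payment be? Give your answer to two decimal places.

CHF 12,889.47

With 2 periods per year: i = 0.042, n = 16.
PMT = 148000 / ( [1 − (1+0.042)^(−16)] / 0.042 ) = 148000 / 11.482245 = 12,889.4650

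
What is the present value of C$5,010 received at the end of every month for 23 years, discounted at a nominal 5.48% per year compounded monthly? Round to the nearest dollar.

i = 0.0548/12 = 0.00456667 per month; n = 23·12 = 276.
PV = 5010 × [1 − (1+0.00456667)^(−276)] / 0.00456667 = 5010 × 156.710521 = 785,119.7126

C$785,120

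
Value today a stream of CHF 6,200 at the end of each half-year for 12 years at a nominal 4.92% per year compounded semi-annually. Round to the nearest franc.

CHF 111,379

With 2 periods per year: i = 0.0246, n = 24.
PV = 6200 × [1 − (1+0.0246)^(−24)] / 0.0246 = 6200 × 17.964274 = 111,378.5015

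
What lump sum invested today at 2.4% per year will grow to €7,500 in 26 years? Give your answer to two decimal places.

PV = FV·(1+i)^(−n) = 7,500 × 0.539761 = 4,048.2040

€4,048.20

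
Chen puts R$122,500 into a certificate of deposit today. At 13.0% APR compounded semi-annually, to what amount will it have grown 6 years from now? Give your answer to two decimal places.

R$260,814.29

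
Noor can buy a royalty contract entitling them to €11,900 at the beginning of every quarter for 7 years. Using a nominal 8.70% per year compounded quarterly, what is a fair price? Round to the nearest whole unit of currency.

Periodic rate i = 0.087/4 = 0.02175; n = 7 × 4 = 28 periods.
Annuity factor a(28|0.02175) × (1+i) = 21.259124; PV = 11900 × 21.259124 = 252,983.5797
(Beginning-of-period payments → annuity-due factor ×(1+i).)

€252,984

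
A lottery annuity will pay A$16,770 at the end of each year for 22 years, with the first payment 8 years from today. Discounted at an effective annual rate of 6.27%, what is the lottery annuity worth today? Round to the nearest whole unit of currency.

Value one period before first payment (t=7): 16770 × [1 − (1+0.0627)^(−22)] / 0.0627 = 16770 × 11.763944 = 197,281.3377
Discount back 7 years: 197,281.3377 × (1+0.0627)^(−7) = 197,281.3377 × 0.653319 = 128,887.6306

A$128,888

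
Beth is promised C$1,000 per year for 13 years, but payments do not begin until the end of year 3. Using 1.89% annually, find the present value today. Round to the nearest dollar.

C$11,011

PV at t=2 (ordinary 13-year annuity): 1000 × a(13|0.0189) = 1000 × 11.431090 = 11,431.0902
PV₀ = 11,431.0902 / (1+0.0189)^2 = 11,431.0902 / 1.038157 = 11,010.9434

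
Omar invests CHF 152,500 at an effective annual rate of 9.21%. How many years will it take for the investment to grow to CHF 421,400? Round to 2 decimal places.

n = ln(421400/152500) / ln(1+0.0921) = ln(2.76328) / 0.088102 = 11.5368 years

11.54 years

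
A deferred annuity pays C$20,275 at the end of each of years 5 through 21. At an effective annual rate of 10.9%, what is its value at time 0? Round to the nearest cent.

C$101,790.31

PV at t=4 (ordinary 17-year annuity): 20275 × a(17|0.109) = 20275 × 7.594020 = 153,968.7632
PV₀ = 153,968.7632 / (1+0.109)^4 = 153,968.7632 / 1.512607 = 101,790.3099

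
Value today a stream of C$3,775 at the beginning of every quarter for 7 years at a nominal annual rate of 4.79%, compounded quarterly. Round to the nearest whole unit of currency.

C$90,425

Periodic rate i = 0.0479/4 = 0.011975; n = 7 × 4 = 28 periods.
Annuity factor a(28|0.011975) × (1+i) = 23.953658; PV = 3775 × 23.953658 = 90,425.0599
(Beginning-of-period payments → annuity-due factor ×(1+i).)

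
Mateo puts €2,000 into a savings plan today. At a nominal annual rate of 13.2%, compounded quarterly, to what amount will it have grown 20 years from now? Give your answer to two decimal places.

€26,856.89

Periodic rate i = 0.132/4 = 0.033; n = 20 × 4 = 80 periods.
2,000 × (1+0.033)^80 = 2,000 × 13.428445 = 26,856.8898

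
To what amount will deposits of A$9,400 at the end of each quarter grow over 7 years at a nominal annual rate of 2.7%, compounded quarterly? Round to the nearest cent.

i = 0.027/4 = 0.00675 per quarter; n = 7·4 = 28.
Accumulation factor s(28|0.00675) = 30.707269; FV = 9400 × 30.707269 = 288,648.3304

A$288,648.33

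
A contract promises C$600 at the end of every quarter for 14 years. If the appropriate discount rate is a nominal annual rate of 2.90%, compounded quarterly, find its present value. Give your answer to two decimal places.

Periodic rate i = 0.029/4 = 0.00725; n = 14 × 4 = 56 periods.
Annuity factor a(56|0.00725) = 45.891474; PV = 600 × 45.891474 = 27,534.8847

C$27,534.88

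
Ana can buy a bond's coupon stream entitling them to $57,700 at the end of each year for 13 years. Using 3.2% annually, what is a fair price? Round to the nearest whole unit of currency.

PV = 57700 × [1 − (1+0.032)^(−13)] / 0.032 = 57700 × 10.500198 = 605,861.4247

$605,861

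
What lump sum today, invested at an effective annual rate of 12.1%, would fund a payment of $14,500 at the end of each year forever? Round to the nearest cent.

PV = C/r = 14500/0.121 = 119,834.7107

$119,834.71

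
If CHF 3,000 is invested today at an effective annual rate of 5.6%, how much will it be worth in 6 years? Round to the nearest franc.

CHF 4,160

FV = 3,000 × (1 + 0.056)^6 = 4,160.1095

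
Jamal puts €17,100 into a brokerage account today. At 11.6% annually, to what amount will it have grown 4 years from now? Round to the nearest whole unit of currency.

€26,525

FV = PV·(1+i)^n = 17,100 × 1.551161 = 26,524.8471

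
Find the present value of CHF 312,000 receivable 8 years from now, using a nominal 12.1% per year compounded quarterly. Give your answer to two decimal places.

Periodic rate i = 0.121/4 = 0.03025; n = 8 × 4 = 32 periods.
PV = FV·(1+i)^(−n) = 312,000 × 0.385333 = 120,223.8556

CHF 120,223.86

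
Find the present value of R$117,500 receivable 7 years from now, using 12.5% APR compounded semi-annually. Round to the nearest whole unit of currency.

With 2 periods per year: i = 0.0625, n = 14.
PV = 117,500 / (1 + 0.0625)^14 = 117,500 / 2.336712 = 50,284.3366

R$50,284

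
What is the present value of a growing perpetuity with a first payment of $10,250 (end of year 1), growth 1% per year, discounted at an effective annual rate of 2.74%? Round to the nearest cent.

PV = D₁/(r − g) = 10250/(0.0274 − 0.01) = 589,080.4598

$589,080.46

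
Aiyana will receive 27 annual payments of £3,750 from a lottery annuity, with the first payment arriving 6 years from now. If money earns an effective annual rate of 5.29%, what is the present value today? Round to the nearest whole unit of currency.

Value one period before first payment (t=5): 3750 × [1 − (1+0.0529)^(−27)] / 0.0529 = 3750 × 14.203656 = 53,263.7092
Discount back 5 years: 53,263.7092 × (1+0.0529)^(−5) = 53,263.7092 × 0.772795 = 41,161.9346

£41,162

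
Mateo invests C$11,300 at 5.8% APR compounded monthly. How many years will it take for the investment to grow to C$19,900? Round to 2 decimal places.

9.78 years

Periodic rate i = 0.058/12 = 0.00483333.
n = ln(19900/11300) / ln(1+0.00483333) = ln(1.76106) / 0.004822 = 117.3690 months
= 117.3690/12 years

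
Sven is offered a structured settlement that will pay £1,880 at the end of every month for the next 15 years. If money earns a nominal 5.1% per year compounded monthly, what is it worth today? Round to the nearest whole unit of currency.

£236,177

With 12 periods per year: i = 0.00425, n = 180.
PV = PMT · [1 − (1+i)^(−n)] / i = 1880 · 125.626149 = 236,177.1610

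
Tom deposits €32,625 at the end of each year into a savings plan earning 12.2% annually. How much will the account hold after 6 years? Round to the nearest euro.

Accumulation factor s(6|0.122) = 8.156274; FV = 32625 × 8.156274 = 266,098.4375

€266,098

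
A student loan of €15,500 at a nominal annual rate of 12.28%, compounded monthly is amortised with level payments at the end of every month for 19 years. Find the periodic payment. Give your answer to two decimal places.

€175.88

With 12 periods per year: i = 0.0102333, n = 228.
Annuity-PV factor = 88.129473; PMT = 15500 / 88.129473 = 175.8776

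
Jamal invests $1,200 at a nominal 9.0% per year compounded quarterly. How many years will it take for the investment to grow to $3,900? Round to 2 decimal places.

Periodic rate i = 0.09/4 = 0.0225.
(1+i)^n = 3900/1200 = 3.25000, so n = ln 3.25000 / ln 1.0225 = 52.9718 quarters
= 52.9718/4 years

13.24 years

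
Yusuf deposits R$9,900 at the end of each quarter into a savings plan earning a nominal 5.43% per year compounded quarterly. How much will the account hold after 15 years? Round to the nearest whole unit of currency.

With 4 periods per year: i = 0.013575, n = 60.
FV = 9900 × [(1+0.013575)^60 − 1] / 0.013575 = 9900 × 91.764907 = 908,472.5757

R$908,473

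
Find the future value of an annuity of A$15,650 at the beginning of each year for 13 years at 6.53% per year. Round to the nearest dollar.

FV = 15650 × [(1+0.0653)^13 − 1] / 0.0653 × (1+i) = 15650 × 20.813401 = 325,729.7265
Payments are at the start of each period, so multiply by (1+i).

A$325,730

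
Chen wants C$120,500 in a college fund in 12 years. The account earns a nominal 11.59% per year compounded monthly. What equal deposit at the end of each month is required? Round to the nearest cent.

C$389.07

Periodic rate i = 0.1159/12 = 0.00965833; n = 12 × 12 = 144 periods.
PMT = 120500 / ( [(1+0.00965833)^144 − 1] / 0.00965833 ) = 120500 / 309.715762 = 389.0664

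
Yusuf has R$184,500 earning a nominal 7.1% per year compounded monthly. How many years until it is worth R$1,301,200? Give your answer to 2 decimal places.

Periodic rate i = 0.071/12 = 0.00591667.
(1+i)^n = 1.3012e+06/184500 = 7.05257, so n = ln 7.05257 / ln 1.00592 = 331.1266 months
= 331.1266/12 years

27.59 years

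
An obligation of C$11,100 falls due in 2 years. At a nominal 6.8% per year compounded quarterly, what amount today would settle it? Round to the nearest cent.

C$9,699.63

With 4 periods per year: i = 0.017, n = 8.
PV = 11,100 / (1 + 0.017)^8 = 11,100 / 1.144373 = 9,699.6342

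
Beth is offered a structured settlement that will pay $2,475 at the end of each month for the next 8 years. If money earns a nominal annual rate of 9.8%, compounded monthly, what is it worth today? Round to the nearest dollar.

$164,249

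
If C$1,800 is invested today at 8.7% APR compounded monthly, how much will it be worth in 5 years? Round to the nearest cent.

With 12 periods per year: i = 0.00725, n = 60.
1,800 × (1+0.00725)^60 = 1,800 × 1.542540 = 2,776.5728

C$2,776.57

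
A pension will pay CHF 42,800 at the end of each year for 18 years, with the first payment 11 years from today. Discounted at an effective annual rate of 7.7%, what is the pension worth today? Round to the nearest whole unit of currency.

CHF 195,077

PV at t=10 (ordinary 18-year annuity): 42800 × a(18|0.077) = 42800 × 9.570157 = 409,602.7395
Discount back 10 years: 409,602.7395 × (1+0.077)^(−10) = 409,602.7395 × 0.476259 = 195,076.8884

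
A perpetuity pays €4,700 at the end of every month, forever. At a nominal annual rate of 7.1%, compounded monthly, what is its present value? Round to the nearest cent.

€794,366.20

Periodic rate i = 0.071/12 = 0.00591667.
PV = C/r = 4700/0.00591667 = 794,366.1972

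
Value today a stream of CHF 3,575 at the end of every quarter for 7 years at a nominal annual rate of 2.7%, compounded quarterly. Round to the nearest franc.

CHF 90,931

Periodic rate i = 0.027/4 = 0.00675; n = 7 × 4 = 28 periods.
PV = PMT · [1 − (1+i)^(−n)] / i = 3575 · 25.435210 = 90,930.8751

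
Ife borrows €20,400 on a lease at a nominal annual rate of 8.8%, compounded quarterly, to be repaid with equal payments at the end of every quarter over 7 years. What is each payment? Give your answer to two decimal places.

i = 0.088/4 = 0.022 per quarter; n = 7·4 = 28.
Annuity-PV factor = 20.740022; PMT = 20400 / 20.740022 = 983.6055

€983.61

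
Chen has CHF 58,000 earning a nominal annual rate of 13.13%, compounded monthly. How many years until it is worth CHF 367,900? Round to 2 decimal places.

14.15 years

Periodic rate i = 0.1313/12 = 0.0109417.
n = ln(367900/58000) / ln(1+0.0109417) = ln(6.34310) / 0.010882 = 169.7599 months
= 169.7599/12 years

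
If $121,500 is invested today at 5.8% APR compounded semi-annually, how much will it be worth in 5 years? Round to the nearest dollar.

i = 0.058/2 = 0.029 per half-year; n = 5·2 = 10.
121,500 × (1+0.029)^10 = 121,500 × 1.330926 = 161,707.4488

$161,707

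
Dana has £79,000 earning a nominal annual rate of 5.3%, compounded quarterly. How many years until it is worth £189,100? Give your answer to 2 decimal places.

16.58 years

Periodic rate i = 0.053/4 = 0.01325.
n = ln(189100/79000) / ln(1+0.01325) = ln(2.39367) / 0.013163 = 66.3093 quarters
= 66.3093/4 years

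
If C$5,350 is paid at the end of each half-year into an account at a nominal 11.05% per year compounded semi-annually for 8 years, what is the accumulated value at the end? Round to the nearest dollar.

With 2 periods per year: i = 0.05525, n = 16.
Accumulation factor s(16|0.05525) = 24.691556; FV = 5350 × 24.691556 = 132,099.8270

C$132,100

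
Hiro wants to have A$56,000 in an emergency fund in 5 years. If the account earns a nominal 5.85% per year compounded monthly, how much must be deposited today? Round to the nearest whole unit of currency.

A$41,828

i = 0.0585/12 = 0.004875 per month; n = 5·12 = 60.
PV = FV·(1+i)^(−n) = 56,000 × 0.746926 = 41,827.8485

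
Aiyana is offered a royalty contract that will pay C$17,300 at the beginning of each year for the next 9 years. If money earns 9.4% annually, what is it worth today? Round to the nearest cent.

PV = 17300 × [1 − (1+0.094)^(−9)] / 0.094 × (1+i) = 17300 × 6.453479 = 111,645.1906
Payments are at the start of each period, so multiply by (1+i).

C$111,645.19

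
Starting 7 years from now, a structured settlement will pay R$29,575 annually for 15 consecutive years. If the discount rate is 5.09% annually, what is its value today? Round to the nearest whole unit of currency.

R$226,517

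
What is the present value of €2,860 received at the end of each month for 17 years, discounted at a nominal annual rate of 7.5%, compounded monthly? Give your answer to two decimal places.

With 12 periods per year: i = 0.00625, n = 204.
PV = 2860 × [1 − (1+0.00625)^(−204)] / 0.00625 = 2860 × 115.113294 = 329,224.0214

€329,224.02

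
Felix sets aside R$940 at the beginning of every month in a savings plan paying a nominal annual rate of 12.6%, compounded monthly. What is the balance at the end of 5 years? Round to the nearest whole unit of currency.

With 12 periods per year: i = 0.0105, n = 60.
Accumulation factor s(60|0.0105) × (1+i) = 83.867038; FV = 940 × 83.867038 = 78,835.0153
Payments are at the start of each period, so multiply by (1+i).

R$78,835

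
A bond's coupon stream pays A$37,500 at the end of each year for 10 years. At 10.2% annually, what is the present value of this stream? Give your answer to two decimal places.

A$228,454.78

PV = 37500 × [1 − (1+0.102)^(−10)] / 0.102 = 37500 × 6.092127 = 228,454.7782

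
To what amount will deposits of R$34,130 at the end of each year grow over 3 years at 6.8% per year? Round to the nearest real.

R$109,510

Accumulation factor s(3|0.068) = 3.208624; FV = 34130 × 3.208624 = 109,510.3371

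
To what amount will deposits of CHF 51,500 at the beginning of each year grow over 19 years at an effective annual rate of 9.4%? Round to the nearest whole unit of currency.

CHF 2,704,519

Accumulation factor s(19|0.094) × (1+i) = 52.514941; FV = 51500 × 52.514941 = 2,704,519.4545
Payments are at the start of each period, so multiply by (1+i).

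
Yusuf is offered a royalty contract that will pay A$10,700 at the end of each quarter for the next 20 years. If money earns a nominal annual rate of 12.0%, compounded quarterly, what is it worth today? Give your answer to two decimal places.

A$323,148.17

With 4 periods per year: i = 0.03, n = 80.
Annuity factor a(80|0.03) = 30.200763; PV = 10700 × 30.200763 = 323,148.1689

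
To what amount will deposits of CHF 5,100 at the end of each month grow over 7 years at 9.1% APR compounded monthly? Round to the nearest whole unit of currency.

CHF 596,035

With 12 periods per year: i = 0.00758333, n = 84.
Accumulation factor s(84|0.00758333) = 116.869654; FV = 5100 × 116.869654 = 596,035.2346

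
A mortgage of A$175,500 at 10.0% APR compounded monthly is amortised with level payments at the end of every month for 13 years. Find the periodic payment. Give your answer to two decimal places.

A$2,014.47

With 12 periods per year: i = 0.00833333, n = 156.
Annuity-PV factor = 87.119542; PMT = 175500 / 87.119542 = 2,014.4734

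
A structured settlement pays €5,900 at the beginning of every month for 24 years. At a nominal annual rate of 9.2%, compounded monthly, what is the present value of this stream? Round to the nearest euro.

€689,505

With 12 periods per year: i = 0.00766667, n = 288.
PV = 5900 × [1 − (1+0.00766667)^(−288)] / 0.00766667 × (1+i) = 5900 × 116.865261 = 689,505.0416
(Beginning-of-period payments → annuity-due factor ×(1+i).)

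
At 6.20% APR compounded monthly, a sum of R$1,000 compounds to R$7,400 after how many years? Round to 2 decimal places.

32.37 years

Periodic rate i = 0.062/12 = 0.00516667.
n = ln(7400/1000) / ln(1+0.00516667) = ln(7.40000) / 0.005153 = 388.3831 months
= 388.3831/12 years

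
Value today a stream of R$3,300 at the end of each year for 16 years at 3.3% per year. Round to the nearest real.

PV = PMT · [1 − (1+i)^(−n)] / i = 3300 · 12.277796 = 40,516.7272

R$40,517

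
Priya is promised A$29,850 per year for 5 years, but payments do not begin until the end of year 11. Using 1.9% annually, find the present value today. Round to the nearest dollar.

PV at t=10 (ordinary 5-year annuity): 29850 × a(5|0.019) = 29850 × 4.727171 = 141,106.0479
Discount back 10 years: 141,106.0479 × (1+0.019)^(−10) = 141,106.0479 × 0.828434 = 116,897.1138

A$116,897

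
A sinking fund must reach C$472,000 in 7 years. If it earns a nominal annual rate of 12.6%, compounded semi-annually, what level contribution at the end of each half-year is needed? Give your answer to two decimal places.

C$21,991.58

With 2 periods per year: i = 0.063, n = 14.
FV-annuity factor = 21.462758; PMT = 472000 / 21.462758 = 21,991.5822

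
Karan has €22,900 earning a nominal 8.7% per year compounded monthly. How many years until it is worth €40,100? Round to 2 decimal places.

Periodic rate i = 0.087/12 = 0.00725.
(1+i)^n = 40100/22900 = 1.75109, so n = ln 1.75109 / ln 1.00725 = 77.5542 months
= 77.5542/12 years

6.46 years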